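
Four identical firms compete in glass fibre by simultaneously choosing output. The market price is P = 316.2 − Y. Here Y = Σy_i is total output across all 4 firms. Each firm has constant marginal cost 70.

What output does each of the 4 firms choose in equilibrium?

49.24

A representative firm's profit is π_i = y_i(316.2 − Y) − 70y_i, with Y = y_i + Σ_{j≠i} y_j.
First-order condition: 246.2 − 2y_i − Σ_{j≠i} y_j = 0.
In a symmetric equilibrium every firm chooses the same y, so Σ_{j≠i} y_j = 3y. The condition becomes 246.2 − 5y = 0, giving y = 246.2/5 = 49.24.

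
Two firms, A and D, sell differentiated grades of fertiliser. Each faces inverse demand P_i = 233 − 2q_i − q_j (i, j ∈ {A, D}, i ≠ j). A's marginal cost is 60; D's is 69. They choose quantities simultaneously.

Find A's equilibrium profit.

2478.08

Firm A's profit: π = q_A(233 − 2q_A − q_D) − 60q_A.
∂π/∂q_A = 173 − 4q_A − q_D = 0 ⇒ q_A = 43.25 − 0.25q_D.
Similarly q_D = 41 − 0.25q_A.
Substituting the second reaction function into the first: q_A = 43.25 − 0.25(41 − 0.25q_A), which gives 0.9375q_A = 33 ⇒ q_A = 35.2.
Then q_D = 41 − 0.25·35.2 = 32.2.
P_A = 233 − 2·35.2 − 32.2 = 130.4.
Profit = (130.4 − 60)·35.2 = 2478.08.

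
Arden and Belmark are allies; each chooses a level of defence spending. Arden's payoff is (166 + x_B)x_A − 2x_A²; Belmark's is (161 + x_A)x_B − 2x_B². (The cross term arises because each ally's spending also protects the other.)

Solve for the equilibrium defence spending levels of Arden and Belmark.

55, 54

Expanding Arden's payoff: 166x_A + x_Bx_A − 2x_A².
∂π/∂x_A = 166 + x_B − 4x_A = 0, so x_A = 41.5 + 0.25x_B.
Likewise for Belmark: x_B = 40.25 + 0.25x_A.
Substituting the second reaction function into the first: x_A = 41.5 + 0.25(40.25 + 0.25x_A), which gives 0.9375x_A = 51.5625 ⇒ x_A = 55.
Then x_B = 40.25 + 0.25·55 = 54.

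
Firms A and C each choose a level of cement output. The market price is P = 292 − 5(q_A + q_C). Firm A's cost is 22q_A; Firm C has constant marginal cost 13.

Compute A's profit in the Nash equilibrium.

1513.8

Firm A's profit: π = q_A(292 − 5(q_A + q_C)) − 22q_A.
∂π/∂q_A = 270 − 10q_A − 5q_C = 0, so q_A = 27 − 0.5q_C.
By the same steps for C: q_C = 27.9 − 0.5q_A.
Plugging q_C into A's best response: q_A = 27 − 0.5(27.9 − 0.5q_A) ⇒ 0.75q_A = 13.05, so q_A = 17.4.
Then q_C = 27.9 − 0.5·17.4 = 19.2.
Price P = 292 − 5·36.6 = 109.
A's profit: (109 − 22)·17.4 = 1513.8.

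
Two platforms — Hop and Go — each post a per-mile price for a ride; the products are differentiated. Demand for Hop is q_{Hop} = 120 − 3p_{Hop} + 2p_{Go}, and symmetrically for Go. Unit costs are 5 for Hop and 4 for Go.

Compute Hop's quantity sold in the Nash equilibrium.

85.6875

Hop's profit: π = (p_{Hop} − 5)(120 − 3p_{Hop} + 2p_{Go}).
∂π/∂p_{Hop} = 135 − 6p_{Hop} + 2p_{Go} = 0 ⇒ p_{Hop} = 22.5 + (1/3)p_{Go}.
Similarly p_{Go} = 22 + (1/3)p_{Hop}.
Substituting the second reaction function into the first: p_{Hop} = 22.5 + (1/3)(22 + (1/3)p_{Hop}), which gives (8/9)p_{Hop} = 179/6 ⇒ p_{Hop} = 33.5625.
Then p_{Go} = 22 + (1/3)·33.5625 = 33.1875.
q_{Hop} = 120 − 3·33.5625 + 2·33.1875 = 85.6875.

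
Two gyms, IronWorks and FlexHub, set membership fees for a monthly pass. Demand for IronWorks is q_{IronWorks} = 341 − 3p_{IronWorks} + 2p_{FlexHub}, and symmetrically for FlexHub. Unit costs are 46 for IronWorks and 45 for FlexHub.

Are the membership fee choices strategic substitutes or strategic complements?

IronWorks's profit: π = (p_{IronWorks} − 46)(341 − 3p_{IronWorks} + 2p_{FlexHub}).
∂π/∂p_{IronWorks} = 479 − 6p_{IronWorks} + 2p_{FlexHub} = 0 ⇒ p_{IronWorks} = 479/6 + (1/3)p_{FlexHub}.
The best-response slope dp_{IronWorks}/dp_{FlexHub} = 1/3 > 0: the reaction function is upward-sloping, so the choices are strategic complements.

strategic complements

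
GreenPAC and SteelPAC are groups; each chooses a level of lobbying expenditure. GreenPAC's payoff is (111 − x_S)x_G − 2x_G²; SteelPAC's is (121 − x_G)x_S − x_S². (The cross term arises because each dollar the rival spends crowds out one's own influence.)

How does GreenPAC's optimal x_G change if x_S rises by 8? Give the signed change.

Expanding GreenPAC's payoff: 111x_G − x_Sx_G − 2x_G².
∂π/∂x_G = 111 − x_S − 4x_G = 0, so x_G = 27.75 − 0.25x_S.
The reaction-function slope is −0.25, so an 8-unit rise in x_S moves x_G by −0.25 × 8 = −2. GreenPAC's best response falls — the actions are strategic substitutes.

-2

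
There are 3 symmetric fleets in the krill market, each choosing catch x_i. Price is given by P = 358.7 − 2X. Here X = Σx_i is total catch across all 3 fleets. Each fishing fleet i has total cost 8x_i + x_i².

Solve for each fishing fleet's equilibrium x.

A representative fishing fleet's profit is π_i = x_i(358.7 − 2X) − 8x_i − x_i², with X = x_i + Σ_{j≠i} x_j.
First-order condition: 350.7 − 6x_i − 2Σ_{j≠i} x_j = 0.
With identical fishing fleets, set every x_j = x: then 350.7 − 6x − 4x = 0, i.e. x = 350.7/10 = 35.07.

35.07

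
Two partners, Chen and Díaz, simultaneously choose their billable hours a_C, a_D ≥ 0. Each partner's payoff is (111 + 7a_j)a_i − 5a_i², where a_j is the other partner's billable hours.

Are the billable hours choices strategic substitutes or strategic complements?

Chen's payoff is (111 + 7a_D)a_C − 5a_C².
∂π/∂a_C = 111 + 7a_D − 10a_C = 0, so a_C = 11.1 + 0.7a_D.
The best-response slope da_C/da_D = 0.7 > 0: the reaction function is upward-sloping, so the choices are strategic complements.

strategic complements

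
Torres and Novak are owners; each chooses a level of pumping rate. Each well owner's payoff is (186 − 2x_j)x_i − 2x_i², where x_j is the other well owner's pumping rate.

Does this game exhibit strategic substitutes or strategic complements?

strategic substitutes

Torres's payoff is (186 − 2x_N)x_T − 2x_T².
∂π/∂x_T = 186 − 2x_N − 4x_T = 0, so x_T = 46.5 − 0.5x_N.
The best-response slope dx_T/dx_N = −0.5 < 0: the reaction function is downward-sloping, so the choices are strategic substitutes.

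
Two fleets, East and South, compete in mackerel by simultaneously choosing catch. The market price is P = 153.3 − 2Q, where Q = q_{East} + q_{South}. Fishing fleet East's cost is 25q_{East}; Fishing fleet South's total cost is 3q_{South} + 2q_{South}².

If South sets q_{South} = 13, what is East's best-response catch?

Fishing fleet East's profit: π = q_{East}(153.3 − 2(q_{East} + q_{South})) − 25q_{East}.
∂π/∂q_{East} = 128.3 − 4q_{East} − 2q_{South} = 0, so q_{East} = 32.075 − 0.5q_{South}.
At q_{South} = 13: q_{East} = 32.075 − 0.5·13 = 25.575.

25.575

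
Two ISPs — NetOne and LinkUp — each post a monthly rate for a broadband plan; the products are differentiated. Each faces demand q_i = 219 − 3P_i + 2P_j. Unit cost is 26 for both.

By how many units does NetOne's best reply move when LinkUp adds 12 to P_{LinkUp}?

4

NetOne's profit: π = (P_{NetOne} − 26)(219 − 3P_{NetOne} + 2P_{LinkUp}).
∂π/∂P_{NetOne} = 297 − 6P_{NetOne} + 2P_{LinkUp} = 0 ⇒ P_{NetOne} = 49.5 + (1/3)P_{LinkUp}.
The reaction-function slope is 1/3, so a 12-unit rise in P_{LinkUp} moves P_{NetOne} by 1/3 × 12 = 4. NetOne's best response rises — the actions are strategic complements.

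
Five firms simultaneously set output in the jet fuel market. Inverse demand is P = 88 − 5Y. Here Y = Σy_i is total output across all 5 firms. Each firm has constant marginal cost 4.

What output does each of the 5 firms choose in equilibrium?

2.8

A representative firm's profit is π_i = y_i(88 − 5Y) − 4y_i, with Y = y_i + Σ_{j≠i} y_j.
First-order condition: 84 − 10y_i − 5Σ_{j≠i} y_j = 0.
With identical firms, set every y_j = y: then 84 − 10y − 20y = 0, i.e. y = 84/30 = 2.8.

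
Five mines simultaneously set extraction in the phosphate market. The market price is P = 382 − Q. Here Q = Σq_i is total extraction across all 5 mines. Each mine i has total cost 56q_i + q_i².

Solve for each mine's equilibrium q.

40.75

A representative mine's profit is π_i = q_i(382 − Q) − 56q_i − q_i², with Q = q_i + Σ_{j≠i} q_j.
First-order condition: 326 − 4q_i − Σ_{j≠i} q_j = 0.
With identical mines, set every q_j = q: then 326 − 4q − 4q = 0, i.e. q = 326/8 = 40.75.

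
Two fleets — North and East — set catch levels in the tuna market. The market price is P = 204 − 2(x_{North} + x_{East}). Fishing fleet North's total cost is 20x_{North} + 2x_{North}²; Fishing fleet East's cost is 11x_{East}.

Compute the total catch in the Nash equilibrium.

Fishing fleet North's profit: π = x_{North}(204 − 2(x_{North} + x_{East})) − 20x_{North} − 2x_{North}².
∂π/∂x_{North} = 184 − 8x_{North} − 2x_{East} = 0, so x_{North} = 23 − 0.25x_{East}.
For East: ∂π/∂x_{East} = 193 − 4x_{East} − 2x_{North} = 0 ⇒ x_{East} = 48.25 − 0.5x_{North}.
Plugging x_{East} into North's best response: x_{North} = 23 − 0.25(48.25 − 0.5x_{North}) ⇒ 0.875x_{North} = 10.9375, so x_{North} = 12.5.
Then x_{East} = 48.25 − 0.5·12.5 = 42.
Total catch: 12.5 + 42 = 54.5.

54.5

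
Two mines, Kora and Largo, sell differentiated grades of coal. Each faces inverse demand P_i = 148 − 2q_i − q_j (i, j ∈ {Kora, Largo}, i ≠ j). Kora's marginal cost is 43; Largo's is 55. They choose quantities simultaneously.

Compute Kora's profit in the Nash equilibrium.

950.48

Mine Kora's profit: π = q_{Kora}(148 − 2q_{Kora} − q_{Largo}) − 43q_{Kora}.
∂π/∂q_{Kora} = 105 − 4q_{Kora} − q_{Largo} = 0 ⇒ q_{Kora} = 26.25 − 0.25q_{Largo}.
Similarly q_{Largo} = 23.25 − 0.25q_{Kora}.
Solving the two reaction functions simultaneously: (1 − (−0.25)(−0.25))q_{Kora} = 26.25 − 0.25·23.25, so 0.9375q_{Kora} = 20.4375 and q_{Kora} = 21.8.
Then q_{Largo} = 23.25 − 0.25·21.8 = 17.8.
P_{Kora} = 148 − 2·21.8 − 17.8 = 86.6.
Profit = (86.6 − 43)·21.8 = 950.48.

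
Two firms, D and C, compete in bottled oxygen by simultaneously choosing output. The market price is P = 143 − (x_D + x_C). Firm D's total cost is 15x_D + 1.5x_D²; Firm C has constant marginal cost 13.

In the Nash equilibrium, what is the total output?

Firm D's profit: π = x_D(143 − (x_D + x_C)) − 15x_D − 1.5x_D².
∂π/∂x_D = 128 − 5x_D − x_C = 0, so x_D = 25.6 − 0.2x_C.
For C: ∂π/∂x_C = 130 − 2x_C − x_D = 0 ⇒ x_C = 65 − 0.5x_D.
Plugging x_C into D's best response: x_D = 25.6 − 0.2(65 − 0.5x_D) ⇒ 0.9x_D = 12.6, so x_D = 14.
Then x_C = 65 − 0.5·14 = 58.
Total output: 14 + 58 = 72.

72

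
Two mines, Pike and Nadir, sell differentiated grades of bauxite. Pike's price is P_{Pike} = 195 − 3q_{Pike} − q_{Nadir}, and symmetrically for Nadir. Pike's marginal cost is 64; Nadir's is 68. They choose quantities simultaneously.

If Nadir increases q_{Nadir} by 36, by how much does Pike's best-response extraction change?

Mine Pike's profit: π = q_{Pike}(195 − 3q_{Pike} − q_{Nadir}) − 64q_{Pike}.
∂π/∂q_{Pike} = 131 − 6q_{Pike} − q_{Nadir} = 0 ⇒ q_{Pike} = 131/6 − (1/6)q_{Nadir}.
The reaction-function slope is −1/6, so a 36-unit rise in q_{Nadir} moves q_{Pike} by −1/6 × 36 = −6. Pike's best response falls — the actions are strategic substitutes.

-6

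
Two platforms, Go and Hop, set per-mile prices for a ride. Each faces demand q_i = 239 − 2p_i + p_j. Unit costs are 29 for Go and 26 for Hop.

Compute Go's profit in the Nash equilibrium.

9688.32

Go's profit: π = (p_{Go} − 29)(239 − 2p_{Go} + p_{Hop}).
∂π/∂p_{Go} = 297 − 4p_{Go} + p_{Hop} = 0 ⇒ p_{Go} = 74.25 + 0.25p_{Hop}.
Similarly p_{Hop} = 72.75 + 0.25p_{Go}.
Solving the two reaction functions simultaneously: (1 − (0.25)(0.25))p_{Go} = 74.25 + 0.25·72.75, so 0.9375p_{Go} = 92.4375 and p_{Go} = 98.6.
Then p_{Hop} = 72.75 + 0.25·98.6 = 97.4.
q_{Go} = 239 − 2·98.6 + 97.4 = 139.2.
Profit = (98.6 − 29)·139.2 = 9688.32.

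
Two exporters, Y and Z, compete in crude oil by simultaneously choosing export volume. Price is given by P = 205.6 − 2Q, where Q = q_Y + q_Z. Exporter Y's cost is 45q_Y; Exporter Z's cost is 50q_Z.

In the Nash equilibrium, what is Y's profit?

1523.52

Exporter Y's profit: π = q_Y(205.6 − 2(q_Y + q_Z)) − 45q_Y.
∂π/∂q_Y = 160.6 − 4q_Y − 2q_Z = 0, so q_Y = 40.15 − 0.5q_Z.
By the same steps for Z: q_Z = 38.9 − 0.5q_Y.
Solving the two reaction functions simultaneously: (1 − (−0.5)(−0.5))q_Y = 40.15 − 0.5·38.9, so 0.75q_Y = 20.7 and q_Y = 27.6.
Then q_Z = 38.9 − 0.5·27.6 = 25.1.
Price P = 205.6 − 2·52.7 = 100.2.
Y's profit: (100.2 − 45)·27.6 = 1523.52.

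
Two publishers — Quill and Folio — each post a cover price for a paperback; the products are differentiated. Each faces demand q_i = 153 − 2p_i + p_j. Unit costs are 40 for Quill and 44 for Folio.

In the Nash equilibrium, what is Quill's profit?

Quill's profit: π = (p_{Quill} − 40)(153 − 2p_{Quill} + p_{Folio}).
∂π/∂p_{Quill} = 233 − 4p_{Quill} + p_{Folio} = 0 ⇒ p_{Quill} = 58.25 + 0.25p_{Folio}.
Similarly p_{Folio} = 60.25 + 0.25p_{Quill}.
Substituting the second reaction function into the first: p_{Quill} = 58.25 + 0.25(60.25 + 0.25p_{Quill}), which gives 0.9375p_{Quill} = 73.3125 ⇒ p_{Quill} = 78.2.
Then p_{Folio} = 60.25 + 0.25·78.2 = 79.8.
q_{Quill} = 153 − 2·78.2 + 79.8 = 76.4.
Profit = (78.2 − 40)·76.4 = 2918.48.

2918.48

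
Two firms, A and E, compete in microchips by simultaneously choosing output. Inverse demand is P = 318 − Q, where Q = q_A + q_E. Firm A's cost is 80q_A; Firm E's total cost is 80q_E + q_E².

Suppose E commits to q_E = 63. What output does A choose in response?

87.5

Firm A's profit: π = q_A(318 − (q_A + q_E)) − 80q_A.
∂π/∂q_A = 238 − 2q_A − q_E = 0, so q_A = 119 − 0.5q_E.
At q_E = 63: q_A = 119 − 0.5·63 = 87.5.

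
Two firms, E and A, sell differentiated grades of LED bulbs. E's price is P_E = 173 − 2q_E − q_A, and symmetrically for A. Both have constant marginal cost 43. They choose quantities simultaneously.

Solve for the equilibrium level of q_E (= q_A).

Firm E's profit: π = q_E(173 − 2q_E − q_A) − 43q_E.
∂π/∂q_E = 130 − 4q_E − q_A = 0 ⇒ q_E = 32.5 − 0.25q_A.
The game is symmetric, so in equilibrium q_A = q_E: the reaction function gives 1.25q_E = 32.5, hence q_E = 26.

26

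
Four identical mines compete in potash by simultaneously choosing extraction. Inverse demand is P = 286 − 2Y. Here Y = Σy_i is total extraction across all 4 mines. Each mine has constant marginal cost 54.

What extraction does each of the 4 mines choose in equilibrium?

A representative mine's profit is π_i = y_i(286 − 2Y) − 54y_i, with Y = y_i + Σ_{j≠i} y_j.
First-order condition: 232 − 4y_i − 2Σ_{j≠i} y_j = 0.
Imposing symmetry (y_j = y for all j) turns Σ_{j≠i} y_j into 3y, so 232 = 10y and y = 23.2.

23.2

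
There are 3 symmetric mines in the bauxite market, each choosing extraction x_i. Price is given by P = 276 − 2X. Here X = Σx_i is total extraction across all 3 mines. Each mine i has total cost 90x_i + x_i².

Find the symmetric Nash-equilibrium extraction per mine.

18.6

A representative mine's profit is π_i = x_i(276 − 2X) − 90x_i − x_i², with X = x_i + Σ_{j≠i} x_j.
First-order condition: 186 − 6x_i − 2Σ_{j≠i} x_j = 0.
In a symmetric equilibrium every mine chooses the same x, so Σ_{j≠i} x_j = 2x. The condition becomes 186 − 10x = 0, giving x = 186/10 = 18.6.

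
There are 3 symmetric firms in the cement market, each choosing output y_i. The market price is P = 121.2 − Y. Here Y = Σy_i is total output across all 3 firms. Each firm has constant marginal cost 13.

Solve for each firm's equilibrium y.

27.05

A representative firm's profit is π_i = y_i(121.2 − Y) − 13y_i, with Y = y_i + Σ_{j≠i} y_j.
First-order condition: 108.2 − 2y_i − Σ_{j≠i} y_j = 0.
In a symmetric equilibrium every firm chooses the same y, so Σ_{j≠i} y_j = 2y. The condition becomes 108.2 − 4y = 0, giving y = 108.2/4 = 27.05.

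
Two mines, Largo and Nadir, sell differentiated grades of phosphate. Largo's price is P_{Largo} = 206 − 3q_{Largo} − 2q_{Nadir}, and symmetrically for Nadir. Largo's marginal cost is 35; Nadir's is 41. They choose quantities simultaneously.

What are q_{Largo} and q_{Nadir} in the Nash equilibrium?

21.75, 20.25

Mine Largo's profit: π = q_{Largo}(206 − 3q_{Largo} − 2q_{Nadir}) − 35q_{Largo}.
∂π/∂q_{Largo} = 171 − 6q_{Largo} − 2q_{Nadir} = 0 ⇒ q_{Largo} = 28.5 − (1/3)q_{Nadir}.
Similarly q_{Nadir} = 27.5 − (1/3)q_{Largo}.
Plugging q_{Nadir} into Largo's best response: q_{Largo} = 28.5 − (1/3)(27.5 − (1/3)q_{Largo}) ⇒ (8/9)q_{Largo} = 58/3, so q_{Largo} = 21.75.
Then q_{Nadir} = 27.5 − (1/3)·21.75 = 20.25.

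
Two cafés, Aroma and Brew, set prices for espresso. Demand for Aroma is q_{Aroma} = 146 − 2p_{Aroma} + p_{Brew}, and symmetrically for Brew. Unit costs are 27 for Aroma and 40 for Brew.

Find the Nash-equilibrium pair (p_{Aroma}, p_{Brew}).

Aroma's profit: π = (p_{Aroma} − 27)(146 − 2p_{Aroma} + p_{Brew}).
∂π/∂p_{Aroma} = 200 − 4p_{Aroma} + p_{Brew} = 0 ⇒ p_{Aroma} = 50 + 0.25p_{Brew}.
Similarly p_{Brew} = 56.5 + 0.25p_{Aroma}.
Solving the two reaction functions simultaneously: (1 − (0.25)(0.25))p_{Aroma} = 50 + 0.25·56.5, so 0.9375p_{Aroma} = 64.125 and p_{Aroma} = 68.4.
Then p_{Brew} = 56.5 + 0.25·68.4 = 73.6.

68.4, 73.6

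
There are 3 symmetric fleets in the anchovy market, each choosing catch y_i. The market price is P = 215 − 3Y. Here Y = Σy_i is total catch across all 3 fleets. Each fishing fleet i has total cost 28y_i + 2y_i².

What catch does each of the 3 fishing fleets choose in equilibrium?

A representative fishing fleet's profit is π_i = y_i(215 − 3Y) − 28y_i − 2y_i², with Y = y_i + Σ_{j≠i} y_j.
First-order condition: 187 − 10y_i − 3Σ_{j≠i} y_j = 0.
In a symmetric equilibrium every fishing fleet chooses the same y, so Σ_{j≠i} y_j = 2y. The condition becomes 187 − 16y = 0, giving y = 187/16 = 11.6875.

11.6875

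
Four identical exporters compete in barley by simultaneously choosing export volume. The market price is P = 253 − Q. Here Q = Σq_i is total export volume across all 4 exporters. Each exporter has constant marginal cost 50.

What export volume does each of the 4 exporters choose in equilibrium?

A representative exporter's profit is π_i = q_i(253 − Q) − 50q_i, with Q = q_i + Σ_{j≠i} q_j.
First-order condition: 203 − 2q_i − Σ_{j≠i} q_j = 0.
With identical exporters, set every q_j = q: then 203 − 2q − 3q = 0, i.e. q = 203/5 = 40.6.

40.6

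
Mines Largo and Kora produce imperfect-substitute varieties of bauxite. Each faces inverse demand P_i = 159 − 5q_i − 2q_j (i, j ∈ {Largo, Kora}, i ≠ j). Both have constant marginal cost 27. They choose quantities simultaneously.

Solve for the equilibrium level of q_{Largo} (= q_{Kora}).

11

Mine Largo's profit: π = q_{Largo}(159 − 5q_{Largo} − 2q_{Kora}) − 27q_{Largo}.
∂π/∂q_{Largo} = 132 − 10q_{Largo} − 2q_{Kora} = 0 ⇒ q_{Largo} = 13.2 − 0.2q_{Kora}.
By symmetry q_{Kora} = q_{Largo}; substituting into the reaction function, 1.2q_{Largo} = 13.2 and q_{Largo} = 11.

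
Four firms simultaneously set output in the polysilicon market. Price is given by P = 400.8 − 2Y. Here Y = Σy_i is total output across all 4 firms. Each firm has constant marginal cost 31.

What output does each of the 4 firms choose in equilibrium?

A representative firm's profit is π_i = y_i(400.8 − 2Y) − 31y_i, with Y = y_i + Σ_{j≠i} y_j.
First-order condition: 369.8 − 4y_i − 2Σ_{j≠i} y_j = 0.
With identical firms, set every y_j = y: then 369.8 − 4y − 6y = 0, i.e. y = 369.8/10 = 36.98.

36.98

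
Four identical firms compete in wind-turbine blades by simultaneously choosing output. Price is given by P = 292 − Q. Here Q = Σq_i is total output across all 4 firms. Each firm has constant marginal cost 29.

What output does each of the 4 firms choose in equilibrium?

A representative firm's profit is π_i = q_i(292 − Q) − 29q_i, with Q = q_i + Σ_{j≠i} q_j.
First-order condition: 263 − 2q_i − Σ_{j≠i} q_j = 0.
Imposing symmetry (q_j = q for all j) turns Σ_{j≠i} q_j into 3q, so 263 = 5q and q = 52.6.

52.6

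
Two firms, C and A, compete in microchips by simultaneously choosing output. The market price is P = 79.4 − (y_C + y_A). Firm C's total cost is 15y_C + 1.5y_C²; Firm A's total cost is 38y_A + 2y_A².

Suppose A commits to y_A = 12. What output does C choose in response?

Firm C's profit: π = y_C(79.4 − (y_C + y_A)) − 15y_C − 1.5y_C².
∂π/∂y_C = 64.4 − 5y_C − y_A = 0, so y_C = 12.88 − 0.2y_A.
At y_A = 12: y_C = 12.88 − 0.2·12 = 10.48.

10.48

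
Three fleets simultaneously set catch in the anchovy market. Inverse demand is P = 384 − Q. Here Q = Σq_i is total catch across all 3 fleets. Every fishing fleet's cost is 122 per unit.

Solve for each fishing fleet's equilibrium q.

A representative fishing fleet's profit is π_i = q_i(384 − Q) − 122q_i, with Q = q_i + Σ_{j≠i} q_j.
First-order condition: 262 − 2q_i − Σ_{j≠i} q_j = 0.
With identical fishing fleets, set every q_j = q: then 262 − 2q − 2q = 0, i.e. q = 262/4 = 65.5.

65.5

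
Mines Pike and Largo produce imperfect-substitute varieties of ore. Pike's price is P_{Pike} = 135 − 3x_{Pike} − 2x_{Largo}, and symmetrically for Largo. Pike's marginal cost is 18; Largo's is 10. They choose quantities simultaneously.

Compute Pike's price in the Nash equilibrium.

Mine Pike's profit: π = x_{Pike}(135 − 3x_{Pike} − 2x_{Largo}) − 18x_{Pike}.
∂π/∂x_{Pike} = 117 − 6x_{Pike} − 2x_{Largo} = 0 ⇒ x_{Pike} = 19.5 − (1/3)x_{Largo}.
Similarly x_{Largo} = 125/6 − (1/3)x_{Pike}.
Solving the two reaction functions simultaneously: (1 − (−1/3)(−1/3))x_{Pike} = 19.5 − (1/3)·(125/6), so (8/9)x_{Pike} = 113/9 and x_{Pike} = 14.125.
Then x_{Largo} = 125/6 − (1/3)·14.125 = 16.125.
P_{Pike} = 135 − 3·14.125 − 2·16.125 = 60.375.

60.375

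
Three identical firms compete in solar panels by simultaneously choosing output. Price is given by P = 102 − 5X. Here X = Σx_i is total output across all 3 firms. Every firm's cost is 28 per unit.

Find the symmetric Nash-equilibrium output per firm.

A representative firm's profit is π_i = x_i(102 − 5X) − 28x_i, with X = x_i + Σ_{j≠i} x_j.
First-order condition: 74 − 10x_i − 5Σ_{j≠i} x_j = 0.
With identical firms, set every x_j = x: then 74 − 10x − 10x = 0, i.e. x = 74/20 = 3.7.

3.7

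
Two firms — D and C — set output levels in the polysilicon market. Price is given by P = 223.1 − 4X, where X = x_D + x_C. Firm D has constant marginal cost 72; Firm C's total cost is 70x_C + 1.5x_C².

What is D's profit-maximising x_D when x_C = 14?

Firm D's profit: π = x_D(223.1 − 4(x_D + x_C)) − 72x_D.
∂π/∂x_D = 151.1 − 8x_D − 4x_C = 0, so x_D = 18.8875 − 0.5x_C.
At x_C = 14: x_D = 18.8875 − 0.5·14 = 11.8875.

11.8875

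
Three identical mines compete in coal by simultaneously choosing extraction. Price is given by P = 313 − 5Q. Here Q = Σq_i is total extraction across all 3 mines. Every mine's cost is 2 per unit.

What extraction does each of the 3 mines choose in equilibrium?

A representative mine's profit is π_i = q_i(313 − 5Q) − 2q_i, with Q = q_i + Σ_{j≠i} q_j.
First-order condition: 311 − 10q_i − 5Σ_{j≠i} q_j = 0.
In a symmetric equilibrium every mine chooses the same q, so Σ_{j≠i} q_j = 2q. The condition becomes 311 − 20q = 0, giving q = 311/20 = 15.55.

15.55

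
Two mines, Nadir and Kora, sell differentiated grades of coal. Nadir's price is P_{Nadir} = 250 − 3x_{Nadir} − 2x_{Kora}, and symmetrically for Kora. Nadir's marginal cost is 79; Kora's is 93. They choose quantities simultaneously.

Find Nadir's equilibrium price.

Mine Nadir's profit: π = x_{Nadir}(250 − 3x_{Nadir} − 2x_{Kora}) − 79x_{Nadir}.
∂π/∂x_{Nadir} = 171 − 6x_{Nadir} − 2x_{Kora} = 0 ⇒ x_{Nadir} = 28.5 − (1/3)x_{Kora}.
Similarly x_{Kora} = 157/6 − (1/3)x_{Nadir}.
Solving the two reaction functions simultaneously: (1 − (−1/3)(−1/3))x_{Nadir} = 28.5 − (1/3)·(157/6), so (8/9)x_{Nadir} = 178/9 and x_{Nadir} = 22.25.
Then x_{Kora} = 157/6 − (1/3)·22.25 = 18.75.
P_{Nadir} = 250 − 3·22.25 − 2·18.75 = 145.75.

145.75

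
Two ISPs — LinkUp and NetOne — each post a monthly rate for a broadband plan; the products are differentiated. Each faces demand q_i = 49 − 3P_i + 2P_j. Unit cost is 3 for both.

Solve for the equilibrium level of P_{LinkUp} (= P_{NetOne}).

LinkUp's profit: π = (P_{LinkUp} − 3)(49 − 3P_{LinkUp} + 2P_{NetOne}).
∂π/∂P_{LinkUp} = 58 − 6P_{LinkUp} + 2P_{NetOne} = 0 ⇒ P_{LinkUp} = 29/3 + (1/3)P_{NetOne}.
By symmetry P_{NetOne} = P_{LinkUp}; substituting into the reaction function, (2/3)P_{LinkUp} = 29/3 and P_{LinkUp} = 14.5.

14.5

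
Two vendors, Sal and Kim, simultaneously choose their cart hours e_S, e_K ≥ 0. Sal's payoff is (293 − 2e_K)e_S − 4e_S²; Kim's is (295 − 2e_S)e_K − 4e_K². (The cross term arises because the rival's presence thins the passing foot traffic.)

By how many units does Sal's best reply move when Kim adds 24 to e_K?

Expanding Sal's payoff: 293e_S − 2e_Ke_S − 4e_S².
∂π/∂e_S = 293 − 2e_K − 8e_S = 0, so e_S = 36.625 − 0.25e_K.
The reaction-function slope is −0.25, so a 24-unit rise in e_K moves e_S by −0.25 × 24 = −6. Sal's best response falls — the actions are strategic substitutes.

-6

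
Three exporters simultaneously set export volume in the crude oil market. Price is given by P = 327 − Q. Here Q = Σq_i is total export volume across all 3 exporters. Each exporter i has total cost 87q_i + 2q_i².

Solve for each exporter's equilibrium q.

30

A representative exporter's profit is π_i = q_i(327 − Q) − 87q_i − 2q_i², with Q = q_i + Σ_{j≠i} q_j.
First-order condition: 240 − 6q_i − Σ_{j≠i} q_j = 0.
With identical exporters, set every q_j = q: then 240 − 6q − 2q = 0, i.e. q = 240/8 = 30.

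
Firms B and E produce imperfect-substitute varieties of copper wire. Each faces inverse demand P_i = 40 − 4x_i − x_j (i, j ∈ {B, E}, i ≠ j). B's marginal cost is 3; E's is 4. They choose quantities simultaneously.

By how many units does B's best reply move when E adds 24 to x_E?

Firm B's profit: π = x_B(40 − 4x_B − x_E) − 3x_B.
∂π/∂x_B = 37 − 8x_B − x_E = 0 ⇒ x_B = 4.625 − 0.125x_E.
The reaction-function slope is −0.125, so a 24-unit rise in x_E moves x_B by −0.125 × 24 = −3. B's best response falls — the actions are strategic substitutes.

-3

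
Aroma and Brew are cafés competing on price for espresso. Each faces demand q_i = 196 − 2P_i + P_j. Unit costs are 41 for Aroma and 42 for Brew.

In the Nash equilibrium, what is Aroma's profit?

5366.48

Aroma's profit: π = (P_{Aroma} − 41)(196 − 2P_{Aroma} + P_{Brew}).
∂π/∂P_{Aroma} = 278 − 4P_{Aroma} + P_{Brew} = 0 ⇒ P_{Aroma} = 69.5 + 0.25P_{Brew}.
Similarly P_{Brew} = 70 + 0.25P_{Aroma}.
Plugging P_{Brew} into Aroma's best response: P_{Aroma} = 69.5 + 0.25(70 + 0.25P_{Aroma}) ⇒ 0.9375P_{Aroma} = 87, so P_{Aroma} = 92.8.
Then P_{Brew} = 70 + 0.25·92.8 = 93.2.
q_{Aroma} = 196 − 2·92.8 + 93.2 = 103.6.
Profit = (92.8 − 41)·103.6 = 5366.48.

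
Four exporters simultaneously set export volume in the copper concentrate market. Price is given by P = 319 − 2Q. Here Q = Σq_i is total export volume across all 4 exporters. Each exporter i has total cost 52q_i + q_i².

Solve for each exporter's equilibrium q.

22.25

A representative exporter's profit is π_i = q_i(319 − 2Q) − 52q_i − q_i², with Q = q_i + Σ_{j≠i} q_j.
First-order condition: 267 − 6q_i − 2Σ_{j≠i} q_j = 0.
In a symmetric equilibrium every exporter chooses the same q, so Σ_{j≠i} q_j = 3q. The condition becomes 267 − 12q = 0, giving q = 267/12 = 22.25.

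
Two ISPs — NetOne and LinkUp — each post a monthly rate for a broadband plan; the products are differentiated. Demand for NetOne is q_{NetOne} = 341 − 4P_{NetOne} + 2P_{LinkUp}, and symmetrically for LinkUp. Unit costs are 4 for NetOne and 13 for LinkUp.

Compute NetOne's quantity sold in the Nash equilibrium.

226.8

NetOne's profit: π = (P_{NetOne} − 4)(341 − 4P_{NetOne} + 2P_{LinkUp}).
∂π/∂P_{NetOne} = 357 − 8P_{NetOne} + 2P_{LinkUp} = 0 ⇒ P_{NetOne} = 44.625 + 0.25P_{LinkUp}.
Similarly P_{LinkUp} = 49.125 + 0.25P_{NetOne}.
Substituting the second reaction function into the first: P_{NetOne} = 44.625 + 0.25(49.125 + 0.25P_{NetOne}), which gives 0.9375P_{NetOne} = 1821/32 ⇒ P_{NetOne} = 60.7.
Then P_{LinkUp} = 49.125 + 0.25·60.7 = 64.3.
q_{NetOne} = 341 − 4·60.7 + 2·64.3 = 226.8.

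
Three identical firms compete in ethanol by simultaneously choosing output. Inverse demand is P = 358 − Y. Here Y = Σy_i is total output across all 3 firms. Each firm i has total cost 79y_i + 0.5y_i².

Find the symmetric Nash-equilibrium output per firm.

55.8

A representative firm's profit is π_i = y_i(358 − Y) − 79y_i − 0.5y_i², with Y = y_i + Σ_{j≠i} y_j.
First-order condition: 279 − 3y_i − Σ_{j≠i} y_j = 0.
In a symmetric equilibrium every firm chooses the same y, so Σ_{j≠i} y_j = 2y. The condition becomes 279 − 5y = 0, giving y = 279/5 = 55.8.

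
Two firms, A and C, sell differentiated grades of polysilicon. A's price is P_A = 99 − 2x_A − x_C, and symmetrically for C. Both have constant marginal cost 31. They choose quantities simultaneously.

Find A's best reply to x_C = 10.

Firm A's profit: π = x_A(99 − 2x_A − x_C) − 31x_A.
∂π/∂x_A = 68 − 4x_A − x_C = 0 ⇒ x_A = 17 − 0.25x_C.
At x_C = 10: x_A = 17 − 0.25·10 = 14.5.

14.5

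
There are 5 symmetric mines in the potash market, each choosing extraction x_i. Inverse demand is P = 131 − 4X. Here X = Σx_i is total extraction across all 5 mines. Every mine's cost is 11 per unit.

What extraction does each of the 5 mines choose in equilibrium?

A representative mine's profit is π_i = x_i(131 − 4X) − 11x_i, with X = x_i + Σ_{j≠i} x_j.
First-order condition: 120 − 8x_i − 4Σ_{j≠i} x_j = 0.
In a symmetric equilibrium every mine chooses the same x, so Σ_{j≠i} x_j = 4x. The condition becomes 120 − 24x = 0, giving x = 120/24 = 5.

5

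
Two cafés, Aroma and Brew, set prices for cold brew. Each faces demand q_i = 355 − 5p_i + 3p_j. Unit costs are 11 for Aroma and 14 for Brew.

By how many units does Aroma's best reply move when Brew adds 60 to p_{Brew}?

Aroma's profit: π = (p_{Aroma} − 11)(355 − 5p_{Aroma} + 3p_{Brew}).
∂π/∂p_{Aroma} = 410 − 10p_{Aroma} + 3p_{Brew} = 0 ⇒ p_{Aroma} = 41 + 0.3p_{Brew}.
The reaction-function slope is 0.3, so a 60-unit rise in p_{Brew} moves p_{Aroma} by 0.3 × 60 = 18. Aroma's best response rises — the actions are strategic complements.

18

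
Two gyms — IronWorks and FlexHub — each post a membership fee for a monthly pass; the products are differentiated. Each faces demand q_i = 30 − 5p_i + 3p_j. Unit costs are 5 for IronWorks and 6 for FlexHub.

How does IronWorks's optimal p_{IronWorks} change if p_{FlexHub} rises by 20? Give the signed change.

IronWorks's profit: π = (p_{IronWorks} − 5)(30 − 5p_{IronWorks} + 3p_{FlexHub}).
∂π/∂p_{IronWorks} = 55 − 10p_{IronWorks} + 3p_{FlexHub} = 0 ⇒ p_{IronWorks} = 5.5 + 0.3p_{FlexHub}.
The reaction-function slope is 0.3, so a 20-unit rise in p_{FlexHub} moves p_{IronWorks} by 0.3 × 20 = 6. IronWorks's best response rises — the actions are strategic complements.

6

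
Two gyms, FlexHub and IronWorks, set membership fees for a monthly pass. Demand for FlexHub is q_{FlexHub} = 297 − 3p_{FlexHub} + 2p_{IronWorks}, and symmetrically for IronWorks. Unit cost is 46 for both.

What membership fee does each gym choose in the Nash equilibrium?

108.75

FlexHub's profit: π = (p_{FlexHub} − 46)(297 − 3p_{FlexHub} + 2p_{IronWorks}).
∂π/∂p_{FlexHub} = 435 − 6p_{FlexHub} + 2p_{IronWorks} = 0 ⇒ p_{FlexHub} = 72.5 + (1/3)p_{IronWorks}.
Setting p_{FlexHub} = p_{IronWorks} in the reaction function: p_{FlexHub} = 72.5 + (1/3)p_{FlexHub}, so p_{FlexHub} = 72.5 / (2/3) = 108.75.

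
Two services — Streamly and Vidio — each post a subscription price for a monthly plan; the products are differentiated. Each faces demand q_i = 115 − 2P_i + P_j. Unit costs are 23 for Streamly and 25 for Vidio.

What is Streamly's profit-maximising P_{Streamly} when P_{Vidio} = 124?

Streamly's profit: π = (P_{Streamly} − 23)(115 − 2P_{Streamly} + P_{Vidio}).
∂π/∂P_{Streamly} = 161 − 4P_{Streamly} + P_{Vidio} = 0 ⇒ P_{Streamly} = 40.25 + 0.25P_{Vidio}.
At P_{Vidio} = 124: P_{Streamly} = 40.25 + 0.25·124 = 71.25.

71.25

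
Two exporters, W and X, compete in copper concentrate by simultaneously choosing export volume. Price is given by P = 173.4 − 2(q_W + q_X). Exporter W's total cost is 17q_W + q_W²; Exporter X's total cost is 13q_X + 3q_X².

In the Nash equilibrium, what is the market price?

Exporter W's profit: π = q_W(173.4 − 2(q_W + q_X)) − 17q_W − q_W².
∂π/∂q_W = 156.4 − 6q_W − 2q_X = 0, so q_W = 391/15 − (1/3)q_X.
For X: ∂π/∂q_X = 160.4 − 10q_X − 2q_W = 0 ⇒ q_X = 16.04 − 0.2q_W.
Solving the two reaction functions simultaneously: (1 − (−1/3)(−0.2))q_W = 391/15 − (1/3)·16.04, so (14/15)q_W = 20.72 and q_W = 22.2.
Then q_X = 16.04 − 0.2·22.2 = 11.6.
Equilibrium price: P = 173.4 − 2·33.8 = 105.8.

105.8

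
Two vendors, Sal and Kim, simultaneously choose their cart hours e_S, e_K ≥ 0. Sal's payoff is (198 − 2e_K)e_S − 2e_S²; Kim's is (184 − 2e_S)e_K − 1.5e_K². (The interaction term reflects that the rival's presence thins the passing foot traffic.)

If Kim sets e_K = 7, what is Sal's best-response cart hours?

46

Expanding Sal's payoff: 198e_S − 2e_Ke_S − 2e_S².
∂π/∂e_S = 198 − 2e_K − 4e_S = 0, so e_S = 49.5 − 0.5e_K.
At e_K = 7: e_S = 49.5 − 0.5·7 = 46.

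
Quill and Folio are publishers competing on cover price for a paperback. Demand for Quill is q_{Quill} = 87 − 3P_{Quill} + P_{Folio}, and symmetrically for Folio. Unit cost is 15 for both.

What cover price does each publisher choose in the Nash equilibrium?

26.4

Quill's profit: π = (P_{Quill} − 15)(87 − 3P_{Quill} + P_{Folio}).
∂π/∂P_{Quill} = 132 − 6P_{Quill} + P_{Folio} = 0 ⇒ P_{Quill} = 22 + (1/6)P_{Folio}.
Setting P_{Quill} = P_{Folio} in the reaction function: P_{Quill} = 22 + (1/6)P_{Quill}, so P_{Quill} = 22 / (5/6) = 26.4.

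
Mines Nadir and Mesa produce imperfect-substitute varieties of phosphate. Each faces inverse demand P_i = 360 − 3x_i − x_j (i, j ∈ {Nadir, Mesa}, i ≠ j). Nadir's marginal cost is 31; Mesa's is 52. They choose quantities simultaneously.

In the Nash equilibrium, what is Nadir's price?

173.8

Mine Nadir's profit: π = x_{Nadir}(360 − 3x_{Nadir} − x_{Mesa}) − 31x_{Nadir}.
∂π/∂x_{Nadir} = 329 − 6x_{Nadir} − x_{Mesa} = 0 ⇒ x_{Nadir} = 329/6 − (1/6)x_{Mesa}.
Similarly x_{Mesa} = 154/3 − (1/6)x_{Nadir}.
Substituting the second reaction function into the first: x_{Nadir} = 329/6 − (1/6)(154/3 − (1/6)x_{Nadir}), which gives (35/36)x_{Nadir} = 833/18 ⇒ x_{Nadir} = 47.6.
Then x_{Mesa} = 154/3 − (1/6)·47.6 = 43.4.
P_{Nadir} = 360 − 3·47.6 − 43.4 = 173.8.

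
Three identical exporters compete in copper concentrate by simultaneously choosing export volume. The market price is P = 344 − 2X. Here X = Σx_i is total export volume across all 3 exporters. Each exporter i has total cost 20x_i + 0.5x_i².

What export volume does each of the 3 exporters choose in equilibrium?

36

A representative exporter's profit is π_i = x_i(344 − 2X) − 20x_i − 0.5x_i², with X = x_i + Σ_{j≠i} x_j.
First-order condition: 324 − 5x_i − 2Σ_{j≠i} x_j = 0.
In a symmetric equilibrium every exporter chooses the same x, so Σ_{j≠i} x_j = 2x. The condition becomes 324 − 9x = 0, giving x = 324/9 = 36.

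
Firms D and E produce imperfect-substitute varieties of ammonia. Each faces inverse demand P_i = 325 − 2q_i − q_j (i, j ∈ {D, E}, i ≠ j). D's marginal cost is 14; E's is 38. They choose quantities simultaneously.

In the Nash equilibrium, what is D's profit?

8140.88

Firm D's profit: π = q_D(325 − 2q_D − q_E) − 14q_D.
∂π/∂q_D = 311 − 4q_D − q_E = 0 ⇒ q_D = 77.75 − 0.25q_E.
Similarly q_E = 71.75 − 0.25q_D.
Solving the two reaction functions simultaneously: (1 − (−0.25)(−0.25))q_D = 77.75 − 0.25·71.75, so 0.9375q_D = 59.8125 and q_D = 63.8.
Then q_E = 71.75 − 0.25·63.8 = 55.8.
P_D = 325 − 2·63.8 − 55.8 = 141.6.
Profit = (141.6 − 14)·63.8 = 8140.88.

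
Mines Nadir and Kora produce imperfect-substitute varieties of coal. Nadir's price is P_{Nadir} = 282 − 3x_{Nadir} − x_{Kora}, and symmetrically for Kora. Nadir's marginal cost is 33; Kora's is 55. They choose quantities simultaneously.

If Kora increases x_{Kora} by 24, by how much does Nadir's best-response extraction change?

Mine Nadir's profit: π = x_{Nadir}(282 − 3x_{Nadir} − x_{Kora}) − 33x_{Nadir}.
∂π/∂x_{Nadir} = 249 − 6x_{Nadir} − x_{Kora} = 0 ⇒ x_{Nadir} = 41.5 − (1/6)x_{Kora}.
The reaction-function slope is −1/6, so a 24-unit rise in x_{Kora} moves x_{Nadir} by −1/6 × 24 = −4. Nadir's best response falls — the actions are strategic substitutes.

-4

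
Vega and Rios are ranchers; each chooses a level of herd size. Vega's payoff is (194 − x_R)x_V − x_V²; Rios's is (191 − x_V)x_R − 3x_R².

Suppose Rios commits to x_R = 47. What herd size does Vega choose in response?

Expanding Vega's payoff: 194x_V − x_Rx_V − x_V².
∂π/∂x_V = 194 − x_R − 2x_V = 0, so x_V = 97 − 0.5x_R.
At x_R = 47: x_V = 97 − 0.5·47 = 73.5.

73.5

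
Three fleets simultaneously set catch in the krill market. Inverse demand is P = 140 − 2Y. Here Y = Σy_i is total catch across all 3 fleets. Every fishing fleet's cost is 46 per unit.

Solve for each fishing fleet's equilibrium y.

11.75

A representative fishing fleet's profit is π_i = y_i(140 − 2Y) − 46y_i, with Y = y_i + Σ_{j≠i} y_j.
First-order condition: 94 − 4y_i − 2Σ_{j≠i} y_j = 0.
Imposing symmetry (y_j = y for all j) turns Σ_{j≠i} y_j into 2y, so 94 = 8y and y = 11.75.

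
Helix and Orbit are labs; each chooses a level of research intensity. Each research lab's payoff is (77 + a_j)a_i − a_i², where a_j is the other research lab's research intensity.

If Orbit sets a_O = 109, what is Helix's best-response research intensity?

93

Helix's payoff is (77 + a_O)a_H − a_H².
∂π/∂a_H = 77 + a_O − 2a_H = 0, so a_H = 38.5 + 0.5a_O.
At a_O = 109: a_H = 38.5 + 0.5·109 = 93.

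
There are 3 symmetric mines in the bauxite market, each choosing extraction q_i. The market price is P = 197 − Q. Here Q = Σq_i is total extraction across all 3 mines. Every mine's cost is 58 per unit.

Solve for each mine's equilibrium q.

34.75

A representative mine's profit is π_i = q_i(197 − Q) − 58q_i, with Q = q_i + Σ_{j≠i} q_j.
First-order condition: 139 − 2q_i − Σ_{j≠i} q_j = 0.
With identical mines, set every q_j = q: then 139 − 2q − 2q = 0, i.e. q = 139/4 = 34.75.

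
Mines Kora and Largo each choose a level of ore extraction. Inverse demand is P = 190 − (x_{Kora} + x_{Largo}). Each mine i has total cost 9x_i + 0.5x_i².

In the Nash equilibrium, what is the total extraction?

Mine Kora's profit: π = x_{Kora}(190 − (x_{Kora} + x_{Largo})) − 9x_{Kora} − 0.5x_{Kora}².
∂π/∂x_{Kora} = 181 − 3x_{Kora} − x_{Largo} = 0, so x_{Kora} = 181/3 − (1/3)x_{Largo}.
By symmetry x_{Largo} = x_{Kora}; substituting into the reaction function, (4/3)x_{Kora} = 181/3 and x_{Kora} = 45.25.
Total extraction: 45.25 + 45.25 = 90.5.

90.5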